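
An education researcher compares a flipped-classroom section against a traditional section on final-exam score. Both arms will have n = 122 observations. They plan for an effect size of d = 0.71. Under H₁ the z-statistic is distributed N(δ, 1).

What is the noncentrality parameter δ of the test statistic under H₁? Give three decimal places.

δ ≈ 5.545

The noncentrality parameter scales effect size by the design's sample-size factor: δ = d·√(n/2) = 0.71 × √(122/2) = 5.5453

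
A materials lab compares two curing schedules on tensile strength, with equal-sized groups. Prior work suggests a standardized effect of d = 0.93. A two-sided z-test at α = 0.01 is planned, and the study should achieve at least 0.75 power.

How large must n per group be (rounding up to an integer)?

n = 25 per group

Set Φ(δ − 2.576) = 0.75; then δ − 2.576 = Φ⁻¹(0.75) = 0.674, giving δ = 3.250.
(For δ > 0 the lower-tail rejection region contributes negligibly to power, so the one-term inversion is standard.)
δ = d·√(n/2) ⇒ n = 2(δ/d)² = 2 × (3.250 / 0.93)² = 24.43.
Rounding up, n = 25 per group.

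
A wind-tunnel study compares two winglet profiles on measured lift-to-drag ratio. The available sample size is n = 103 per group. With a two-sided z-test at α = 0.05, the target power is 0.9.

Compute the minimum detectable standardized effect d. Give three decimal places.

Required noncentrality: δ = z_{0.025} + z_{0.10} = 1.960 + 1.282 = 3.242.
(Lower-tail contribution to power is negligible for δ > 0.)
δ = d·√(n/2) ⇒ d = δ/√(n/2) = 3.242/√(103/2) = 0.4517.

d ≈ 0.452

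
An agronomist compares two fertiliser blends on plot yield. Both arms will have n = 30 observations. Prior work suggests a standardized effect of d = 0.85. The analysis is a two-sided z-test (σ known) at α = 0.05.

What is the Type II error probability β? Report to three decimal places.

Noncentrality parameter: δ = d·√(n/2) = 0.85 × √(30/2) = 3.2920
Two-sided α = 0.05 → critical value z_{0.025} = 1.960.
Power = Φ(δ − 1.960) + Φ(−δ − 1.960) = Φ(1.332) + Φ(-5.252) = 0.9086 + 0.0000 = 0.9086.
Type II error: β = 1 − power = 1 − 0.9086 = 0.0914.

β ≈ 0.091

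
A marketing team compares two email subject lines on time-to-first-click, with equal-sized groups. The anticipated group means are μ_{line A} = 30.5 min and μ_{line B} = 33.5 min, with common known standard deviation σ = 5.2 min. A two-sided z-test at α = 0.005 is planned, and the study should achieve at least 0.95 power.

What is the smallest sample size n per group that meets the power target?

n = 120 per group

Standardized effect: d = |μ_{line A} − μ_{line B}| / σ = |30.5 − 33.5| / 5.2 = 0.5769
For power 0.95 need Φ(δ − z_{0.0025}) = 0.95, so δ = z_{0.0025} + z_{0.05} = 2.807 + 1.645 = 4.452.
(Ignoring the negligible lower-tail rejection probability gives the usual closed-form inversion.)
δ = d·√(n/2) ⇒ n = 2(δ/d)² = 2 × (4.452 / 0.5769)² = 119.09.
Round up to the next whole unit.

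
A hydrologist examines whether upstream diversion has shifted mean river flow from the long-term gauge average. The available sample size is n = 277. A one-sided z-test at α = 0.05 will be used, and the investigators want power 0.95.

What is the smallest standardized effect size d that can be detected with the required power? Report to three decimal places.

d ≈ 0.198

Need Φ(δ − 1.645) = 0.95, so δ = 1.645 + 1.645 = 3.290.
δ = d·√n ⇒ d = δ/√n = 3.290/√277 = 0.1977.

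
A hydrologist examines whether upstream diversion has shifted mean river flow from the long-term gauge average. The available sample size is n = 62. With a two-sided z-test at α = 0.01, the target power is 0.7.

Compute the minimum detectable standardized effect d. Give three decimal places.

d ≈ 0.394

Need Φ(δ − 2.576) = 0.7, so δ = 2.576 + 0.524 = 3.100.
(Lower-tail contribution to power is negligible for δ > 0.)
δ = d·√n ⇒ d = δ/√n = 3.100/√62 = 0.3937.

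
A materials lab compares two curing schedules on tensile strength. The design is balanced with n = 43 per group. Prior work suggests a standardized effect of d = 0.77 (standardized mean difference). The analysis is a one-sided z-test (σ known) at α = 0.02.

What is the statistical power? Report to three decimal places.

Noncentrality parameter: δ = d·√(n/2) = 0.77 × √(43/2) = 3.5703
Critical value for a one-sided test at α = 0.02: z_α = 2.054.
Power = P(Z > 2.054 − δ) = Φ(1.517) = 0.9353.

Power ≈ 0.935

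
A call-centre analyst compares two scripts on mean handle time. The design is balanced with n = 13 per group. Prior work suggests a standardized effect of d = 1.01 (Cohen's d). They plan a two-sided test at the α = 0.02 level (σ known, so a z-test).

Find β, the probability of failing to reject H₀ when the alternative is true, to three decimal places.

Noncentrality parameter: δ = d·√(n/2) = 1.01 × √(13/2) = 2.5750
Critical value for a two-sided test at α = 0.02: z_{α/2} = 2.326.
Power = Φ(δ − 2.326) + Φ(−δ − 2.326) = Φ(0.249) + Φ(-4.901) = 0.5982 + 0.0000 = 0.5982.
Type II error: β = 1 − power = 1 − 0.5982 = 0.4018.

β ≈ 0.402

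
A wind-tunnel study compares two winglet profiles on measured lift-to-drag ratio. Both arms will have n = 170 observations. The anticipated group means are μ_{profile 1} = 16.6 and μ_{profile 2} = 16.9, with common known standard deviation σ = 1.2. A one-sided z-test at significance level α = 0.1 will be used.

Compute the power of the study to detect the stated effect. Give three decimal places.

Power ≈ 0.847

Standardized effect: d = |μ_{profile 1} − μ_{profile 2}| / σ = |16.6 − 16.9| / 1.2 = 0.2500
Noncentrality parameter: δ = d·√(n/2) = 0.2500 × √(170/2) = 2.3049
One-sided α = 0.1 → critical value z_{0.1} = 1.282.
Power = P(Z > 1.282 − δ) = Φ(1.023) = 0.8469.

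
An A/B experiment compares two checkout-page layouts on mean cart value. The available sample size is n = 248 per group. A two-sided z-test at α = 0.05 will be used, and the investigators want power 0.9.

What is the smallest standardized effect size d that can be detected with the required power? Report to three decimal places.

d ≈ 0.291

Required noncentrality: δ = z_{0.025} + z_{0.10} = 1.960 + 1.282 = 3.242.
(Lower-tail contribution to power is negligible for δ > 0.)
δ = d·√(n/2) ⇒ d = δ/√(n/2) = 3.242/√(248/2) = 0.2911.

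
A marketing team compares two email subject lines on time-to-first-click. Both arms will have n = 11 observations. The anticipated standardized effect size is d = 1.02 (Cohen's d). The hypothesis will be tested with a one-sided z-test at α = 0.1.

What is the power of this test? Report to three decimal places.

Power ≈ 0.867

Noncentrality parameter: δ = d·√(n/2) = 1.02 × √(11/2) = 2.3921
Critical value for a one-sided test at α = 0.1: z_α = 1.282.
Power = Φ(δ − 1.282) = Φ(1.111) = 0.8666.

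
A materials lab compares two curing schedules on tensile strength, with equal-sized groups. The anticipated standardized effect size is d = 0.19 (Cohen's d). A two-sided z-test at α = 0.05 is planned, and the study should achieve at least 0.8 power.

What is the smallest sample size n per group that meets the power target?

For power 0.8 need Φ(δ − z_{0.025}) = 0.8, so δ = z_{0.025} + z_{0.20} = 1.960 + 0.842 = 2.802.
(Ignoring the negligible lower-tail rejection probability gives the usual closed-form inversion.)
δ = d·√(n/2) ⇒ n = 2(δ/d)² = 2 × (2.802 / 0.19)² = 434.84.
Rounding up, n = 435 per group.

n = 435 per group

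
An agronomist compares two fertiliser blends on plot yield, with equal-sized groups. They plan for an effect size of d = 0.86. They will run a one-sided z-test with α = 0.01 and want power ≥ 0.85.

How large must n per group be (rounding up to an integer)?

n = 31 per group

Set Φ(δ − 2.326) = 0.85; then δ − 2.326 = Φ⁻¹(0.85) = 1.036, giving δ = 3.363.
δ = d·√(n/2) ⇒ n = 2(δ/d)² = 2 × (3.363 / 0.86)² = 30.58.
Rounding up, n = 31 per group.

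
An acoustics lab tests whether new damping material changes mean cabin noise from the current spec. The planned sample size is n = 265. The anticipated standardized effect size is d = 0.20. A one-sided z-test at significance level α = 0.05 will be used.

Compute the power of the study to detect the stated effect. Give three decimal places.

Power ≈ 0.946

Noncentrality parameter: δ = d·√n = 0.20 × √265 = 3.2558
One-sided α = 0.05 → critical value z_{0.05} = 1.645.
Power = Φ(δ − 1.645) = Φ(1.611) = 0.9464.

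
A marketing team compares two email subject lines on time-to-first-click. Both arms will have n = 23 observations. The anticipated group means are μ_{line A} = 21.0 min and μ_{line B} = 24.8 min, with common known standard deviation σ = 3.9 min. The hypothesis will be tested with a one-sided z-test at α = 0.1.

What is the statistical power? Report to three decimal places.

Power ≈ 0.978

Standardized effect: d = |μ_{line A} − μ_{line B}| / σ = |21.0 − 24.8| / 3.9 = 0.9744
Noncentrality parameter: δ = d·√(n/2) = 0.9744 × √(23/2) = 3.3042
Critical value for a one-sided test at α = 0.1: z_α = 1.282.
Power = Φ(δ − 1.282) = Φ(2.023) = 0.9784.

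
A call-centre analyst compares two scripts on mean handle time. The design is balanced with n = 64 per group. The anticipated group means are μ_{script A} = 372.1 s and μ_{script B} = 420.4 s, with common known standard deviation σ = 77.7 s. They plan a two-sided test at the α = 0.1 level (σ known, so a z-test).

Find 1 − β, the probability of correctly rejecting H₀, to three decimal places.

Power ≈ 0.969

Standardized effect: d = |μ_{script A} − μ_{script B}| / σ = |372.1 − 420.4| / 77.7 = 0.6216
Noncentrality parameter: δ = d·√(n/2) = 0.6216 × √(64/2) = 3.5164
Critical value for a two-sided test at α = 0.1: z_{α/2} = 1.645.
Power = Φ(δ − 1.645) + Φ(−δ − 1.645) = Φ(1.872) + Φ(-5.161) = 0.9694 + 0.0000 = 0.9694.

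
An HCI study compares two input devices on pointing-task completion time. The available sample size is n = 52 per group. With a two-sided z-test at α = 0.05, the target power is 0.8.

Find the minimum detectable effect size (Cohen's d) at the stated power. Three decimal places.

d ≈ 0.549

Required noncentrality: δ = z_{0.025} + z_{0.20} = 1.960 + 0.842 = 2.802.
(Lower-tail contribution to power is negligible for δ > 0.)
δ = d·√(n/2) ⇒ d = δ/√(n/2) = 2.802/√(52/2) = 0.5494.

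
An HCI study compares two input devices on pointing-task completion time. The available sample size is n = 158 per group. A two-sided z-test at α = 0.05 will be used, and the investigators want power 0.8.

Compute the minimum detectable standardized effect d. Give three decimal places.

d ≈ 0.315

Required noncentrality: δ = z_{0.025} + z_{0.20} = 1.960 + 0.842 = 2.802.
(The second rejection-region term Φ(−δ − z_{α/2}) is negligible and dropped.)
δ = d·√(n/2) ⇒ d = δ/√(n/2) = 2.802/√(158/2) = 0.3152.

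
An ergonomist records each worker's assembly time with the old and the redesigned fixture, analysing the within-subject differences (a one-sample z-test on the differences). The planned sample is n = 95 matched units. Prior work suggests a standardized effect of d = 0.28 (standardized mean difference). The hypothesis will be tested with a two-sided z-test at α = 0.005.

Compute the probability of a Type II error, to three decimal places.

Noncentrality parameter: δ = d·√n = 0.28 × √95 = 2.7291
Critical value for a two-sided test at α = 0.005: z_{α/2} = 2.807.
Power = Φ(δ − 2.807) + Φ(−δ − 2.807) = Φ(-0.078) + Φ(-5.536) = 0.4689 + 0.0000 = 0.4689.
Type II error: β = 1 − power = 1 − 0.4689 = 0.5311.

β ≈ 0.531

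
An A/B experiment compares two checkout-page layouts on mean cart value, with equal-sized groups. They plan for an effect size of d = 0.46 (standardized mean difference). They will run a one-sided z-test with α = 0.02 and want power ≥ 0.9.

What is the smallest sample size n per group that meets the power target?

n = 106 per group

For power 0.9 need Φ(δ − z_{0.02}) = 0.9, so δ = z_{0.02} + z_{0.10} = 2.054 + 1.282 = 3.335.
δ = d·√(n/2) ⇒ n = 2(δ/d)² = 2 × (3.335 / 0.46)² = 105.14.
Rounding up, n = 106 per group.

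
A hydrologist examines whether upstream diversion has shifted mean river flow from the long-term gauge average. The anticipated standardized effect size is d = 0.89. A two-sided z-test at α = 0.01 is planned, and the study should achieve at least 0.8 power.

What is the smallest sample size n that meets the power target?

Set Φ(δ − 2.576) = 0.8; then δ − 2.576 = Φ⁻¹(0.8) = 0.842, giving δ = 3.417.
(The Φ(−δ − z_{α/2}) term is vanishingly small for δ > 0 and is dropped in the standard sample-size formula.)
δ = d·√n ⇒ n = (δ/d)² = (3.417 / 0.89)² = 14.74.
Rounding up, n = 15.

n = 15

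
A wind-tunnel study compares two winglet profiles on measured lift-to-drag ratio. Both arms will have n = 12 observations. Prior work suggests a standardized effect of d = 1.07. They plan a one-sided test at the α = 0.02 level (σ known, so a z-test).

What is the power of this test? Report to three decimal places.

Noncentrality parameter: δ = d·√(n/2) = 1.07 × √(12/2) = 2.6210
Critical value for a one-sided test at α = 0.02: z_α = 2.054.
Power = Φ(δ − 2.054) = Φ(0.567) = 0.7147.

Power ≈ 0.715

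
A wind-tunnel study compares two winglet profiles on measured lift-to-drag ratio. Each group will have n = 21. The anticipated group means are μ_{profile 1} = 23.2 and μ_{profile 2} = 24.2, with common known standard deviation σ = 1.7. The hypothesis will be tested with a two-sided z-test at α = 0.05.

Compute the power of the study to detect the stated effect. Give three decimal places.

Power ≈ 0.479

Standardized effect: d = |μ_{profile 1} − μ_{profile 2}| / σ = |23.2 − 24.2| / 1.7 = 0.5882
Noncentrality parameter: δ = d·√(n/2) = 0.5882 × √(21/2) = 1.9061
Critical value for a two-sided test at α = 0.05: z_{α/2} = 1.960.
Power = Φ(δ − 1.960) + Φ(−δ − 1.960) = Φ(-0.054) + Φ(-3.866) = 0.4785 + 0.0001 = 0.4786.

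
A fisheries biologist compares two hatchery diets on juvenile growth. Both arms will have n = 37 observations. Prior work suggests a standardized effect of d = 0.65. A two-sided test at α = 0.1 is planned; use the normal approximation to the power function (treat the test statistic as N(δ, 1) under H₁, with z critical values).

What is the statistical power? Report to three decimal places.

Power ≈ 0.875

Noncentrality parameter: δ = d·√(n/2) = 0.65 × √(37/2) = 2.7958
Critical value for a two-sided test at α = 0.1: z_{α/2} = 1.645.
Power = Φ(δ − 1.645) + Φ(−δ − 1.645) = Φ(1.151) + Φ(-4.441) = 0.8751 + 0.0000 = 0.8751.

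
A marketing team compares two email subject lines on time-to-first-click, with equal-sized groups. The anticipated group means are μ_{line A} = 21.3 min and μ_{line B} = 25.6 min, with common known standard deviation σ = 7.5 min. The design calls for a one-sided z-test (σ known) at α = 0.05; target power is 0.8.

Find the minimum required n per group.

n = 38 per group

Standardized effect: d = |μ_{line A} − μ_{line B}| / σ = |21.3 − 25.6| / 7.5 = 0.5733
For power 0.8 need Φ(δ − z_{0.05}) = 0.8, so δ = z_{0.05} + z_{0.20} = 1.645 + 0.842 = 2.486.
δ = d·√(n/2) ⇒ n = 2(δ/d)² = 2 × (2.486 / 0.5733)² = 37.62.
Round up to the next whole unit.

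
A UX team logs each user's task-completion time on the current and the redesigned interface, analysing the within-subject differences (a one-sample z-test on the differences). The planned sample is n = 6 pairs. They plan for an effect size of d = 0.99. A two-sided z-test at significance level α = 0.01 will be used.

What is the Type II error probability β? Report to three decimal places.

Noncentrality parameter: δ = d·√n = 0.99 × √6 = 2.4250
Critical value for a two-sided test at α = 0.01: z_{α/2} = 2.576.
Power = Φ(δ − 2.576) + Φ(−δ − 2.576) = Φ(-0.151) + Φ(-5.001) = 0.4401 + 0.0000 = 0.4401.
Type II error: β = 1 − power = 1 − 0.4401 = 0.5599.

β ≈ 0.560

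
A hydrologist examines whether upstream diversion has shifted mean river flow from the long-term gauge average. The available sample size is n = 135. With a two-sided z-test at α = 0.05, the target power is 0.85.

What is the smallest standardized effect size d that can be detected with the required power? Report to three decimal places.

Required noncentrality: δ = z_{0.025} + z_{0.15} = 1.960 + 1.036 = 2.996.
(Lower-tail contribution to power is negligible for δ > 0.)
δ = d·√n ⇒ d = δ/√n = 2.996/√135 = 0.2579.

d ≈ 0.258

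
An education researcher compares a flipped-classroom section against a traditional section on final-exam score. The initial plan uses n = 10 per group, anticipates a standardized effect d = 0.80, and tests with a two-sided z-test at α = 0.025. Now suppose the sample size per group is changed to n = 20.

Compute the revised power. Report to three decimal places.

Power ≈ 0.613

With n = 20 per group: δ = d·√(n/2) = 0.80 × √(20/2) = 2.5298. Critical value z_{0.0125} = 2.241.
Revised power = Φ(δ − 2.241) + Φ(−δ − 2.241) = Φ(0.288) + Φ(-4.771) = 0.6135 + 0.0000 = 0.6135.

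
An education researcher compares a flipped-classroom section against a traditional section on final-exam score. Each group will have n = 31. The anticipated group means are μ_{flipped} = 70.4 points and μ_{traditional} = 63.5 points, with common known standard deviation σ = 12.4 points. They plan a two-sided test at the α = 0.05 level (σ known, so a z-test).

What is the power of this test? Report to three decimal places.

Standardized effect: d = |μ_{flipped} − μ_{traditional}| / σ = |70.4 − 63.5| / 12.4 = 0.5565
Noncentrality parameter: δ = d·√(n/2) = 0.5565 × √(31/2) = 2.1908
Critical value for a two-sided test at α = 0.05: z_{α/2} = 1.960.
Power = Φ(δ − 1.960) + Φ(−δ − 1.960) = Φ(0.231) + Φ(-4.151) = 0.5913 + 0.0000 = 0.5913.

Power ≈ 0.591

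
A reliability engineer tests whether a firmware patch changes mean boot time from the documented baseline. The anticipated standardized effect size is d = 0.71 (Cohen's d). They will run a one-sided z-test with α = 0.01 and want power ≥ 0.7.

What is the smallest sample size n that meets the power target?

Set Φ(δ − 2.326) = 0.7; then δ − 2.326 = Φ⁻¹(0.7) = 0.524, giving δ = 2.851.
δ = d·√n ⇒ n = (δ/d)² = (2.851 / 0.71)² = 16.12.
Rounding up, n = 17.

n = 17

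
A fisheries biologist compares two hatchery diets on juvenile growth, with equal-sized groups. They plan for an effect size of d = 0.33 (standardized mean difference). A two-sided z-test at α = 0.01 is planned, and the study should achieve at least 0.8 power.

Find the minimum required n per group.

n = 215 per group

For power 0.8 need Φ(δ − z_{0.005}) = 0.8, so δ = z_{0.005} + z_{0.20} = 2.576 + 0.842 = 3.417.
(Ignoring the negligible lower-tail rejection probability gives the usual closed-form inversion.)
δ = d·√(n/2) ⇒ n = 2(δ/d)² = 2 × (3.417 / 0.33)² = 214.49.
Rounding up, n = 215 per group.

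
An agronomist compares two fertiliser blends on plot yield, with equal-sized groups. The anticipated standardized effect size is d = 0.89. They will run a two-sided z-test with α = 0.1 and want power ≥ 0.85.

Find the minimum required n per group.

For power 0.85 need Φ(δ − z_{0.05}) = 0.85, so δ = z_{0.05} + z_{0.15} = 1.645 + 1.036 = 2.681.
(The Φ(−δ − z_{α/2}) term is vanishingly small for δ > 0 and is dropped in the standard sample-size formula.)
δ = d·√(n/2) ⇒ n = 2(δ/d)² = 2 × (2.681 / 0.89)² = 18.15.
Round up to the next whole unit.

n = 19 per group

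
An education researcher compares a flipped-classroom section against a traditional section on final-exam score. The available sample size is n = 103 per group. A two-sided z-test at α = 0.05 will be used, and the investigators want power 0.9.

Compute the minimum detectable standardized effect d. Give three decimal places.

Required noncentrality: δ = z_{0.025} + z_{0.10} = 1.960 + 1.282 = 3.242.
(The second rejection-region term Φ(−δ − z_{α/2}) is negligible and dropped.)
δ = d·√(n/2) ⇒ d = δ/√(n/2) = 3.242/√(103/2) = 0.4517.

d ≈ 0.452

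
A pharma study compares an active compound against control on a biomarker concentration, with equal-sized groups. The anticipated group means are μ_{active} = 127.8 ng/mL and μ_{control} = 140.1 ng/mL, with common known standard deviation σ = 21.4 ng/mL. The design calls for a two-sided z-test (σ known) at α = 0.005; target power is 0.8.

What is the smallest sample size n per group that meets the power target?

Standardized effect: d = |μ_{active} − μ_{control}| / σ = |127.8 − 140.1| / 21.4 = 0.5748
For power 0.8 need Φ(δ − z_{0.0025}) = 0.8, so δ = z_{0.0025} + z_{0.20} = 2.807 + 0.842 = 3.649.
(For δ > 0 the lower-tail rejection region contributes negligibly to power, so the one-term inversion is standard.)
δ = d·√(n/2) ⇒ n = 2(δ/d)² = 2 × (3.649 / 0.5748)² = 80.60.
Rounding up, n = 81 per group.

n = 81 per group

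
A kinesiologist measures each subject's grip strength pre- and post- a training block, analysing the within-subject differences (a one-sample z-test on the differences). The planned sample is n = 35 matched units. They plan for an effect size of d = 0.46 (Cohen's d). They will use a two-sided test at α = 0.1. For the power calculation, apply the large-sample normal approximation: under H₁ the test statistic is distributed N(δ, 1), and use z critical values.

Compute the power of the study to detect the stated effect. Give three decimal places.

Noncentrality parameter: δ = d·√n = 0.46 × √35 = 2.7214
Two-sided α = 0.1 → critical value z_{0.05} = 1.645.
Power = Φ(δ − 1.645) + Φ(−δ − 1.645) = Φ(1.077) + Φ(-4.366) = 0.8592 + 0.0000 = 0.8592.

Power ≈ 0.859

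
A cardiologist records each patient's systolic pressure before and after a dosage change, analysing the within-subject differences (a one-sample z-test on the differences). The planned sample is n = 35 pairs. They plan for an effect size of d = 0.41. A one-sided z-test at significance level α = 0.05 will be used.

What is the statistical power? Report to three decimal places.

Power ≈ 0.783

Noncentrality parameter: δ = d·√n = 0.41 × √35 = 2.4256
Critical value for a one-sided test at α = 0.05: z_α = 1.645.
Power = Φ(δ − 1.645) = Φ(0.781) = 0.7825.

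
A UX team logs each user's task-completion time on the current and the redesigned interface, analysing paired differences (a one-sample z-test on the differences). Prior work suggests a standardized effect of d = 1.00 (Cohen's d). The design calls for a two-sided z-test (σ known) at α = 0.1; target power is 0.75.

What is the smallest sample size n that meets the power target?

For power 0.75 need Φ(δ − z_{0.05}) = 0.75, so δ = z_{0.05} + z_{0.25} = 1.645 + 0.674 = 2.319.
(For δ > 0 the lower-tail rejection region contributes negligibly to power, so the one-term inversion is standard.)
δ = d·√n ⇒ n = (δ/d)² = (2.319 / 1.00)² = 5.38.
Rounding up, n = 6.

n = 6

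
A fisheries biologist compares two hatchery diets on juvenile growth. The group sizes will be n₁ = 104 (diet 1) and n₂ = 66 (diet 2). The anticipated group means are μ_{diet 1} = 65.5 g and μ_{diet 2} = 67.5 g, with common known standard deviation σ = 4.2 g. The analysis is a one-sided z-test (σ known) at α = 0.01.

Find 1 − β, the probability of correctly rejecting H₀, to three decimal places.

Standardized effect: d = |μ_{diet 1} − μ_{diet 2}| / σ = |65.5 − 67.5| / 4.2 = 0.4762
Noncentrality parameter: δ = d / √(1/n₁ + 1/n₂) = 0.4762 / √(1/104 + 1/66) = 3.0258
Critical value for a one-sided test at α = 0.01: z_α = 2.326.
Power = P(Z > 2.326 − δ) = Φ(0.699) = 0.7579.

Power ≈ 0.758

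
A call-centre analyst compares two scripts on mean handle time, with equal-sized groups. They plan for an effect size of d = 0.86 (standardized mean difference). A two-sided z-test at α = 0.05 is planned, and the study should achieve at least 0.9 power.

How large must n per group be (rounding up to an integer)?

For power 0.9 need Φ(δ − z_{0.025}) = 0.9, so δ = z_{0.025} + z_{0.10} = 1.960 + 1.282 = 3.242.
(The Φ(−δ − z_{α/2}) term is vanishingly small for δ > 0 and is dropped in the standard sample-size formula.)
δ = d·√(n/2) ⇒ n = 2(δ/d)² = 2 × (3.242 / 0.86)² = 28.41.
Round up to the next whole unit.

n = 29 per group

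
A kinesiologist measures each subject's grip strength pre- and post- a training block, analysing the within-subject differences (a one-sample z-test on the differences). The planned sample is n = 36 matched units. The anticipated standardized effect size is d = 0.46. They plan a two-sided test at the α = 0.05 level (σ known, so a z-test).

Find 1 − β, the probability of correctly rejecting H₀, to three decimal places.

Noncentrality parameter: δ = d·√n = 0.46 × √36 = 2.7600
Critical value for a two-sided test at α = 0.05: z_{α/2} = 1.960.
Power = Φ(δ − 1.960) + Φ(−δ − 1.960) = Φ(0.800) + Φ(-4.720) = 0.7882 + 0.0000 = 0.7882.

Power ≈ 0.788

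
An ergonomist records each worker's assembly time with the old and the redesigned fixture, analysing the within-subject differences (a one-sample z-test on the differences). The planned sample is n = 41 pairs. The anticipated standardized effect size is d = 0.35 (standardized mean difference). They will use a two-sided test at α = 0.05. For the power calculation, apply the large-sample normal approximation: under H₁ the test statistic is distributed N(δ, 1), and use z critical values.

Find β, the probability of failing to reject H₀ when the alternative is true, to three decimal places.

β ≈ 0.389

Noncentrality parameter: δ = d·√n = 0.35 × √41 = 2.2411
Two-sided α = 0.05 → critical value z_{0.025} = 1.960.
Power = Φ(δ − 1.960) + Φ(−δ − 1.960) = Φ(0.281) + Φ(-4.201) = 0.6107 + 0.0000 = 0.6107.
Type II error: β = 1 − power = 1 − 0.6107 = 0.3893.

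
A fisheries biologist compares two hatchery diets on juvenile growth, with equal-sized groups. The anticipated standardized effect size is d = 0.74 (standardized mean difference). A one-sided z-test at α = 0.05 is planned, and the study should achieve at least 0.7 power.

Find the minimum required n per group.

For power 0.7 need Φ(δ − z_{0.05}) = 0.7, so δ = z_{0.05} + z_{0.30} = 1.645 + 0.524 = 2.169.
δ = d·√(n/2) ⇒ n = 2(δ/d)² = 2 × (2.169 / 0.74)² = 17.19.
Rounding up, n = 18 per group.

n = 18 per group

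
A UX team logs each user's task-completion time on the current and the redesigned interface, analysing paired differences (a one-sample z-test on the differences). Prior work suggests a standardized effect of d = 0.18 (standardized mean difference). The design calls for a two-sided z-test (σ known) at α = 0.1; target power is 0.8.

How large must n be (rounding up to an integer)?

n = 191

For power 0.8 need Φ(δ − z_{0.05}) = 0.8, so δ = z_{0.05} + z_{0.20} = 1.645 + 0.842 = 2.486.
(Ignoring the negligible lower-tail rejection probability gives the usual closed-form inversion.)
δ = d·√n ⇒ n = (δ/d)² = (2.486 / 0.18)² = 190.82.
Rounding up, n = 191.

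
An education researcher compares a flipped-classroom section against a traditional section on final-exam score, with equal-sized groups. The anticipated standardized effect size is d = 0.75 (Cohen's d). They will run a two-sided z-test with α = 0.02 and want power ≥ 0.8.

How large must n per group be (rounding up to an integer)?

Set Φ(δ − 2.326) = 0.8; then δ − 2.326 = Φ⁻¹(0.8) = 0.842, giving δ = 3.168.
(The Φ(−δ − z_{α/2}) term is vanishingly small for δ > 0 and is dropped in the standard sample-size formula.)
δ = d·√(n/2) ⇒ n = 2(δ/d)² = 2 × (3.168 / 0.75)² = 35.68.
Rounding up, n = 36 per group.

n = 36 per group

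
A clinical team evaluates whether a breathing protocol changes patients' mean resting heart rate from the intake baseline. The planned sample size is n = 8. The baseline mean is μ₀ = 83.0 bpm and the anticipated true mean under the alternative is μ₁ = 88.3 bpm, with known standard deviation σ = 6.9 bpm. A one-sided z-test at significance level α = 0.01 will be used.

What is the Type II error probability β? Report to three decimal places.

β ≈ 0.561

Standardized effect: d = |μ₁ − μ₀| / σ = |88.3 − 83.0| / 6.9 = 0.7681
Noncentrality parameter: δ = d·√n = 0.7681 × √8 = 2.1726
Critical value for a one-sided test at α = 0.01: z_α = 2.326.
Power = P(Z > 2.326 − δ) = Φ(-0.154) = 0.4389.
Type II error: β = 1 − power = 1 − 0.4389 = 0.5611.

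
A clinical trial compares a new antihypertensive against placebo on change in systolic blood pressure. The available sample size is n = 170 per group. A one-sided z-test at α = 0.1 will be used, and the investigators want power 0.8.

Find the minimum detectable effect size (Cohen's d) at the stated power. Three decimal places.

d ≈ 0.230

Need Φ(δ − 1.282) = 0.8, so δ = 1.282 + 0.842 = 2.123.
δ = d·√(n/2) ⇒ d = δ/√(n/2) = 2.123/√(170/2) = 0.2303.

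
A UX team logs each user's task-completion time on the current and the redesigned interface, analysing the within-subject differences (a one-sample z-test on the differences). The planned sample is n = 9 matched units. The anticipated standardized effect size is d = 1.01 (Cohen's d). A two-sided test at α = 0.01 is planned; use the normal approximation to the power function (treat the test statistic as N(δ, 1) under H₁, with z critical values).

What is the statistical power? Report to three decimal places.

Noncentrality parameter: λ = d·√n = 1.01 × √9 = 3.0300
Critical value for a two-sided test at α = 0.01: z_{α/2} = 2.576.
Power = Φ(λ − 2.576) + Φ(−λ − 2.576) = Φ(0.454) + Φ(-5.606) = 0.6751 + 0.0000 = 0.6751.

Power ≈ 0.675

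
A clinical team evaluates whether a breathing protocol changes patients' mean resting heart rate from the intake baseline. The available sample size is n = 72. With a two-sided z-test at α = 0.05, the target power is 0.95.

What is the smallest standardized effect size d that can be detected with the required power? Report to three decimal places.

Need Φ(δ − 1.960) = 0.95, so δ = 1.960 + 1.645 = 3.605.
(The second rejection-region term Φ(−δ − z_{α/2}) is negligible and dropped.)
δ = d·√n ⇒ d = δ/√n = 3.605/√72 = 0.4248.

d ≈ 0.425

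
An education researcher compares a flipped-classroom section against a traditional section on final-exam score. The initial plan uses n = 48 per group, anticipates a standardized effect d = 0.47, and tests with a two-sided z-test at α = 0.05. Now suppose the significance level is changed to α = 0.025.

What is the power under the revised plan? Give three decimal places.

Power ≈ 0.524

δ = d·√(n/2) = 0.47 × √(48/2) = 2.3025 (unchanged). New critical value: z_{0.0125} = 2.241.
Revised power = Φ(δ − 2.241) + Φ(−δ − 2.241) = Φ(0.061) + Φ(-4.544) = 0.5244 + 0.0000 = 0.5244.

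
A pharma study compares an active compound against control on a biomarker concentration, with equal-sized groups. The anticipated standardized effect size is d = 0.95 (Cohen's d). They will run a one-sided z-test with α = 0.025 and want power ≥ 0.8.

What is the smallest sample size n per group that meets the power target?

For power 0.8 need Φ(δ − z_{0.025}) = 0.8, so δ = z_{0.025} + z_{0.20} = 1.960 + 0.842 = 2.802.
δ = d·√(n/2) ⇒ n = 2(δ/d)² = 2 × (2.802 / 0.95)² = 17.39.
Round up to the next whole unit.

n = 18 per group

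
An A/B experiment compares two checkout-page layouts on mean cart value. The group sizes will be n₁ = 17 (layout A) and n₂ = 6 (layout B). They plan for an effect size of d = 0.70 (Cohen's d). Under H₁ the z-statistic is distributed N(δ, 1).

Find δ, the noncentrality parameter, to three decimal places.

δ ≈ 1.474

δ = d / √(1/n₁ + 1/n₂) = 0.70 / √(1/17 + 1/6) = 1.4741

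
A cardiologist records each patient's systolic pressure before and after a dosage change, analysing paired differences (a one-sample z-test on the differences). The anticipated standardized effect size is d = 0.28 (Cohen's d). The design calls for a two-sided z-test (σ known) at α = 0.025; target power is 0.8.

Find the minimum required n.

n = 122

For power 0.8 need Φ(δ − z_{0.0125}) = 0.8, so δ = z_{0.0125} + z_{0.20} = 2.241 + 0.842 = 3.083.
(For δ > 0 the lower-tail rejection region contributes negligibly to power, so the one-term inversion is standard.)
δ = d·√n ⇒ n = (δ/d)² = (3.083 / 0.28)² = 121.24.
Rounding up, n = 122.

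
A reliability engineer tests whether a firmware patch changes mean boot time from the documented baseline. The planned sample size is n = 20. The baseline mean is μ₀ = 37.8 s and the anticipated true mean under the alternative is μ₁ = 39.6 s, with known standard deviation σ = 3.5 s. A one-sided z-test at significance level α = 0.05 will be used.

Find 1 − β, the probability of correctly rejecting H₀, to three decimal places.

Standardized effect: d = |μ₁ − μ₀| / σ = |39.6 − 37.8| / 3.5 = 0.5143
Noncentrality parameter: δ = d·√n = 0.5143 × √20 = 2.3000
Critical value for a one-sided test at α = 0.05: z_α = 1.645.
Power = Φ(δ − 1.645) = Φ(0.655) = 0.7438.

Power ≈ 0.744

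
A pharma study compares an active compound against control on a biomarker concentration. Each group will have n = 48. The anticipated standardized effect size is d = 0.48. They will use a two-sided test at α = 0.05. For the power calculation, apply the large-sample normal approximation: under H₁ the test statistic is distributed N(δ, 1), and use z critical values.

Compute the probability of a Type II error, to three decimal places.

β ≈ 0.348

Noncentrality parameter: δ = d·√(n/2) = 0.48 × √(48/2) = 2.3515
Critical value for a two-sided test at α = 0.05: z_{α/2} = 1.960.
Power = Φ(δ − 1.960) + Φ(−δ − 1.960) = Φ(0.392) + Φ(-4.311) = 0.6523 + 0.0000 = 0.6523.
Type II error: β = 1 − power = 1 − 0.6523 = 0.3477.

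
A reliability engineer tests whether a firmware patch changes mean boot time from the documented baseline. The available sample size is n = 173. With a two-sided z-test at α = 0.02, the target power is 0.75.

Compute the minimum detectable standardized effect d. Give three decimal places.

d ≈ 0.228

Required noncentrality: δ = z_{0.01} + z_{0.25} = 2.326 + 0.674 = 3.001.
(The second rejection-region term Φ(−δ − z_{α/2}) is negligible and dropped.)
δ = d·√n ⇒ d = δ/√n = 3.001/√173 = 0.2281.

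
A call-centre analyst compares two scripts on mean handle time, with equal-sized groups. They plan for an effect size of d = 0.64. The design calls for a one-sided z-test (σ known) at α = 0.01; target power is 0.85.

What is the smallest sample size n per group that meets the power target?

n = 56 per group

For power 0.85 need Φ(δ − z_{0.01}) = 0.85, so δ = z_{0.01} + z_{0.15} = 2.326 + 1.036 = 3.363.
δ = d·√(n/2) ⇒ n = 2(δ/d)² = 2 × (3.363 / 0.64)² = 55.22.
Rounding up, n = 56 per group.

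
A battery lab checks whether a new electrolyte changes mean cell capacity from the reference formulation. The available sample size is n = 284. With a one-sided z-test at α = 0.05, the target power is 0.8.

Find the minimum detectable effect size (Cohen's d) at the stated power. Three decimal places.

d ≈ 0.148

Need Φ(δ − 1.645) = 0.8, so δ = 1.645 + 0.842 = 2.486.
δ = d·√n ⇒ d = δ/√n = 2.486/√284 = 0.1475.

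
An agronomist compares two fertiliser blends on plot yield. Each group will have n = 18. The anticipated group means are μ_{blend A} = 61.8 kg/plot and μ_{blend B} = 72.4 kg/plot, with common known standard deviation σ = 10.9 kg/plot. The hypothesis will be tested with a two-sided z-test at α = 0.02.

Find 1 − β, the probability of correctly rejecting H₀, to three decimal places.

Standardized effect: d = |μ_{blend A} − μ_{blend B}| / σ = |61.8 − 72.4| / 10.9 = 0.9725
Noncentrality parameter: δ = d·√(n/2) = 0.9725 × √(18/2) = 2.9174
Two-sided α = 0.02 → critical value z_{0.01} = 2.326.
Power = Φ(δ − 2.326) + Φ(−δ − 2.326) = Φ(0.591) + Φ(-5.244) = 0.7228 + 0.0000 = 0.7228.

Power ≈ 0.723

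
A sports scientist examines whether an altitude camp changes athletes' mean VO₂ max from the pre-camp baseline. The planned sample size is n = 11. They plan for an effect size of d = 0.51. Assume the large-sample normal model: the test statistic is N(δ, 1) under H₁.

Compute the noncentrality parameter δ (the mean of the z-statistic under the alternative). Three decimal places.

The noncentrality parameter scales effect size by the design's sample-size factor: δ = d·√n = 0.51 × √11 = 1.6915

δ ≈ 1.691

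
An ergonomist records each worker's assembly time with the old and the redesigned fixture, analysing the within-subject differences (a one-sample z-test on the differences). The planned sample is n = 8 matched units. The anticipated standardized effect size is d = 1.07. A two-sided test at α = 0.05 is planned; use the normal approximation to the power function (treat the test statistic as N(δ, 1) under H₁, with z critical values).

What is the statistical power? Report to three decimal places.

Power ≈ 0.857

Noncentrality parameter: δ = d·√n = 1.07 × √8 = 3.0264
Two-sided α = 0.05 → critical value z_{0.025} = 1.960.
Power = Φ(δ − 1.960) + Φ(−δ − 1.960) = Φ(1.066) + Φ(-4.986) = 0.8569 + 0.0000 = 0.8569.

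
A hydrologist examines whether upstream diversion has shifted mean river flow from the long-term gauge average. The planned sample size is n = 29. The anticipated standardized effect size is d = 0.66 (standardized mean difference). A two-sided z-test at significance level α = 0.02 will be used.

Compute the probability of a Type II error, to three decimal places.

Noncentrality parameter: δ = d·√n = 0.66 × √29 = 3.5542
Critical value for a two-sided test at α = 0.02: z_{α/2} = 2.326.
Power = Φ(δ − 2.326) + Φ(−δ − 2.326) = Φ(1.228) + Φ(-5.881) = 0.8903 + 0.0000 = 0.8903.
Type II error: β = 1 − power = 1 − 0.8903 = 0.1097.

β ≈ 0.110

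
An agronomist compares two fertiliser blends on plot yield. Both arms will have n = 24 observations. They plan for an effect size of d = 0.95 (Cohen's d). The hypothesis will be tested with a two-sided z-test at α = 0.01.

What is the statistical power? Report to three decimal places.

Noncentrality parameter: δ = d·√(n/2) = 0.95 × √(24/2) = 3.2909
Two-sided α = 0.01 → critical value z_{0.005} = 2.576.
Power = Φ(δ − 2.576) + Φ(−δ − 2.576) = Φ(0.715) + Φ(-5.867) = 0.7627 + 0.0000 = 0.7627.

Power ≈ 0.763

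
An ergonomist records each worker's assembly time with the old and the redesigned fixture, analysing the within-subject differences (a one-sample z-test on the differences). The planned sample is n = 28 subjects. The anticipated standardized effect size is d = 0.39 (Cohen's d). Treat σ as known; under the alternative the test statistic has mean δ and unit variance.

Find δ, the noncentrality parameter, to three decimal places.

δ ≈ 2.064

The noncentrality parameter scales effect size by the design's sample-size factor: δ = d·√n = 0.39 × √28 = 2.0637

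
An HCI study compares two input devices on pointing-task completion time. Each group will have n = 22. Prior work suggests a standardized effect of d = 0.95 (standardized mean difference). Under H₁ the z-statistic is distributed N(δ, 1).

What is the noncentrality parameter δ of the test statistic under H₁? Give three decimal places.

δ = d·√(n/2) = 0.95 × √(22/2) = 3.1508

δ ≈ 3.151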